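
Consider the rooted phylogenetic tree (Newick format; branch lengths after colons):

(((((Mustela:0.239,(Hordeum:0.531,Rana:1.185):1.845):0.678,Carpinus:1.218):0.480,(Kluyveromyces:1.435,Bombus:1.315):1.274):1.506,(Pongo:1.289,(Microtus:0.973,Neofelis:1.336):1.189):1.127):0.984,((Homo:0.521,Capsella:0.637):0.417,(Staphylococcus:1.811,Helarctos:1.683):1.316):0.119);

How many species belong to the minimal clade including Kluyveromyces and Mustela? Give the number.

6

The MRCA of Kluyveromyces and Mustela is the node subtending (((Mustela,(Hordeum,Rana)),Carpinus),(Kluyveromyces,Bombus)).
That clade contains 6 terminal taxa: Bombus, Carpinus, Hordeum, Kluyveromyces, Mustela, Rana.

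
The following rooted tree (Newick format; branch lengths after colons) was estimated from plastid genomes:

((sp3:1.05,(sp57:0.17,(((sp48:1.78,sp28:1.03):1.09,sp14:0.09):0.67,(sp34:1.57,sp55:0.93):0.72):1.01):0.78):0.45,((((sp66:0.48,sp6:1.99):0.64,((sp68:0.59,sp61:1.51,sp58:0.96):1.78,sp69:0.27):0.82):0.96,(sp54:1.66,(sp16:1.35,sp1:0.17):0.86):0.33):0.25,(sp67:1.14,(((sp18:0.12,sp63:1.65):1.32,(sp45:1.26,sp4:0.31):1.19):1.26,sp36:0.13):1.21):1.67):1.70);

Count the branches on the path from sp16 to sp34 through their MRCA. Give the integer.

10

The MRCA of sp16 and sp34 is the root of the tree.
From sp16 up to that node: 5 branches. From sp34 up to the same node: 5 branches. Total: 5 + 5 = 10.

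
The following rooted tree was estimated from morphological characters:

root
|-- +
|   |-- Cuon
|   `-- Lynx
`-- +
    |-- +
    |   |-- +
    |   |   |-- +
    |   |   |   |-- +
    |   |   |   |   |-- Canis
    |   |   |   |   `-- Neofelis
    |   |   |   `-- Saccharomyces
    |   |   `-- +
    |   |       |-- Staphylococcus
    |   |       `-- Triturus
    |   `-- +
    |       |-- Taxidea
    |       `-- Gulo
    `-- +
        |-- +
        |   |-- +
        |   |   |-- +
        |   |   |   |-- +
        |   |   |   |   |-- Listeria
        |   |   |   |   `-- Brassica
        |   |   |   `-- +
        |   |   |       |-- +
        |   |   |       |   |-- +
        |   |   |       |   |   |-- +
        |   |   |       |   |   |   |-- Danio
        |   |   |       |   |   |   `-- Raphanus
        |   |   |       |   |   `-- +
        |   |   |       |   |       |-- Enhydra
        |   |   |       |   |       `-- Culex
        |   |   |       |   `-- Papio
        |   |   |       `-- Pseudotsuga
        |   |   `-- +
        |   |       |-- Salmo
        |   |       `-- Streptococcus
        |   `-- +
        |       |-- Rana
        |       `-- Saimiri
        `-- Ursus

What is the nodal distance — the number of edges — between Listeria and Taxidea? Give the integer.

The MRCA of Listeria and Taxidea is the node subtending (((((Canis,Neofelis),Saccharomyces),(Staphylococcus,Triturus)),(Taxidea,Gulo)),(((((Listeria,Brassica),((((Danio,Raphanus),(Enhydra,Culex)),Papio),Pseudotsuga)),(Salmo,Streptococcus)),(Rana,Saimiri)),Ursus)).
From Listeria up to that node: 6 branches. From Taxidea up to the same node: 3 branches. Total: 6 + 3 = 9.

9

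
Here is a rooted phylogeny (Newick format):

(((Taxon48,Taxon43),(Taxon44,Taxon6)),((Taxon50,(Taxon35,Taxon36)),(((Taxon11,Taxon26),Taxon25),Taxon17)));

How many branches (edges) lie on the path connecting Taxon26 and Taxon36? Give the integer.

7

The MRCA of Taxon26 and Taxon36 is the node subtending ((Taxon50,(Taxon35,Taxon36)),(((Taxon11,Taxon26),Taxon25),Taxon17)).
From Taxon26 up to that node: 4 branches. From Taxon36 up to the same node: 3 branches. Total: 4 + 3 = 7.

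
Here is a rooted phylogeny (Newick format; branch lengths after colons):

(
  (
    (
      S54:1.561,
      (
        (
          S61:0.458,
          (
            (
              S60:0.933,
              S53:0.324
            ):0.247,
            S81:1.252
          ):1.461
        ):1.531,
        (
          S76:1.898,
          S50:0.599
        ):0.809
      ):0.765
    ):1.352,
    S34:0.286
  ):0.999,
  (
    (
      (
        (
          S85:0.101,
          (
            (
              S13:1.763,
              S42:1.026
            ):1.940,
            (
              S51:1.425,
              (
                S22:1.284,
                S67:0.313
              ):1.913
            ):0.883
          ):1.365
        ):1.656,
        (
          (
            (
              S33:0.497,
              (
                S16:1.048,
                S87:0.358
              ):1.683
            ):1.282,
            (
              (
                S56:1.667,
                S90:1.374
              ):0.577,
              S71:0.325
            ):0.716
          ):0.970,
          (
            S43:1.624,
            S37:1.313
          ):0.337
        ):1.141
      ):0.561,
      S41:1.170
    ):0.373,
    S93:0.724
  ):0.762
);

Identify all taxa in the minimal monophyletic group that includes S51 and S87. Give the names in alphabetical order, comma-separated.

S13, S16, S22, S33, S37, S42, S43, S51, S56, S67, S71, S85, S87, S90

Tracing S51: it sits inside (S51,(S22,S67)).
Tracing S87: it sits inside (S16,S87).
The smallest clade enclosing both is ((S85,((S13,S42),(S51,(S22,S67)))),(((S33,(S16,S87)),((S56,S90),S71)),(S43,S37))); the answer is its 14 terminal taxa in alphabetical order.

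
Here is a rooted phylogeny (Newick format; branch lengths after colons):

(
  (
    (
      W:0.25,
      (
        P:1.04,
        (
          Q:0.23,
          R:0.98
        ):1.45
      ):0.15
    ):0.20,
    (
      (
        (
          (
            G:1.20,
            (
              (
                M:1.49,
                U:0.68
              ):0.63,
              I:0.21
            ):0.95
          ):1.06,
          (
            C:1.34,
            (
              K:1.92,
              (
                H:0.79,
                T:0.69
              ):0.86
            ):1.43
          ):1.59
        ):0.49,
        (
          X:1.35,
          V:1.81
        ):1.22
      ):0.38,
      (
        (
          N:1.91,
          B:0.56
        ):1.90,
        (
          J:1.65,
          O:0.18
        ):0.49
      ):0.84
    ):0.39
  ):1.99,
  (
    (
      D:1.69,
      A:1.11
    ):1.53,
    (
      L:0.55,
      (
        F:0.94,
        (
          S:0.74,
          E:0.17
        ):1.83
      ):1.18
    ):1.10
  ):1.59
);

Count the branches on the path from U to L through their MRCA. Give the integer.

11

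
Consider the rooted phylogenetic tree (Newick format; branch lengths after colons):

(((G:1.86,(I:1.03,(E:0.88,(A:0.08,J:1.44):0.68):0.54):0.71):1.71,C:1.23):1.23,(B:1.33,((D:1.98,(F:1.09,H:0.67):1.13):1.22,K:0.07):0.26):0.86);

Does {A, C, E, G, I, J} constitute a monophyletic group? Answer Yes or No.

Yes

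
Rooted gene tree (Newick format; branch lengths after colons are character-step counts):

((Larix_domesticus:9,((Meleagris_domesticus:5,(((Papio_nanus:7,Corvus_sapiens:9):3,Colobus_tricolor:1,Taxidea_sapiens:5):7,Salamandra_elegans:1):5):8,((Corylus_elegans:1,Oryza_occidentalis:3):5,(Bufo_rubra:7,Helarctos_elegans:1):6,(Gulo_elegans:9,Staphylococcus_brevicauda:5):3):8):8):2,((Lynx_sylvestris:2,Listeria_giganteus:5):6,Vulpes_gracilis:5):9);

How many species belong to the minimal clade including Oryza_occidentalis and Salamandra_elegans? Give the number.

12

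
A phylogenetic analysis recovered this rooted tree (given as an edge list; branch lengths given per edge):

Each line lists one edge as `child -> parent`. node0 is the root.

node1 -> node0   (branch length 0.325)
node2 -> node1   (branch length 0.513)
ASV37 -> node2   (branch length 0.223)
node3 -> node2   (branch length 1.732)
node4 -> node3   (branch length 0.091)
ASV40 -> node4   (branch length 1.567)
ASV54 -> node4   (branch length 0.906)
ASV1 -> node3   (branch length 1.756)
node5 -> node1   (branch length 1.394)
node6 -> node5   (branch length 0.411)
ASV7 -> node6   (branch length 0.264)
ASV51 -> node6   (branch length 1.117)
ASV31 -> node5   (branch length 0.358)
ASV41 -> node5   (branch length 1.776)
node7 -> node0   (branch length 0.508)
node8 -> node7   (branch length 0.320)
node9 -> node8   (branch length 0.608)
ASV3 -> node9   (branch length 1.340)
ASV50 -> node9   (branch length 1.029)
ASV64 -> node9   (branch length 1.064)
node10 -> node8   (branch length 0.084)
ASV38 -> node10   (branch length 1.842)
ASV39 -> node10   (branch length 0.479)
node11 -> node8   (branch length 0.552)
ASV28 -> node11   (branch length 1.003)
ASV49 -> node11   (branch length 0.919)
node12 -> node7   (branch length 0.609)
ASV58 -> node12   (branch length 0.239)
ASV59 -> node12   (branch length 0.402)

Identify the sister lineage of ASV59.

ASV58

ASV59 attaches to the tree at the node subtending (ASV58,ASV59).
The other lineage descending from that same node — the sister group — is the single tip ASV58.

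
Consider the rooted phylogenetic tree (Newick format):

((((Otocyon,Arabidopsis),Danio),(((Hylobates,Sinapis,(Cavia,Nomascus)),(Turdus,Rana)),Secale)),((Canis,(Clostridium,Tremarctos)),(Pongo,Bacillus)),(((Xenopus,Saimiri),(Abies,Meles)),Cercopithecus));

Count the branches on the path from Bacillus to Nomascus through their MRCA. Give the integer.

The MRCA of Bacillus and Nomascus is the root of the tree.
From Bacillus up to that node: 3 branches. From Nomascus up to the same node: 6 branches. Total: 3 + 6 = 9.

9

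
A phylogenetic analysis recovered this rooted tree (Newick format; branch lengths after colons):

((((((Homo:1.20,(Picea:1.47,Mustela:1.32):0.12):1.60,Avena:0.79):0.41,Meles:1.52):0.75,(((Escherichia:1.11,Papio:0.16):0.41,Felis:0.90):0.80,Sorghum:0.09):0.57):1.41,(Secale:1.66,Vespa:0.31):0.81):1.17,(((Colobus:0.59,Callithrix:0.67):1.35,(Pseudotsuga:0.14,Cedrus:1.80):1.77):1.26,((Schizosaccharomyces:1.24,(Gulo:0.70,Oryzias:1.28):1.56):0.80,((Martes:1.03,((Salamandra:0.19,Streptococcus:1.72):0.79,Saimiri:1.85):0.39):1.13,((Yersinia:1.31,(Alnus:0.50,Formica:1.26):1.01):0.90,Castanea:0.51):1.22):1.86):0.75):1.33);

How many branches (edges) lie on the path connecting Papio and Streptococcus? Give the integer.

The MRCA of Papio and Streptococcus is the root of the tree.
From Papio up to that node: 6 branches. From Streptococcus up to the same node: 7 branches. Total: 6 + 7 = 13.

13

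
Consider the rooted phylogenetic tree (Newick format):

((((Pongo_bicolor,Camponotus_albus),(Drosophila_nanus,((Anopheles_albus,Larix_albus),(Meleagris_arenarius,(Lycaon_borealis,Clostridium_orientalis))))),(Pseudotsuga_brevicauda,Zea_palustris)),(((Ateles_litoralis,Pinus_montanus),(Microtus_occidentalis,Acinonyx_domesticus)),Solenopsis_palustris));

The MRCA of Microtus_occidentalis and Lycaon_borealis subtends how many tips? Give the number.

15

The MRCA of Microtus_occidentalis and Lycaon_borealis is the root, so the clade is the entire tree.
That clade contains 15 terminal taxa: Acinonyx_domesticus, Anopheles_albus, Ateles_litoralis, Camponotus_albus, Clostridium_orientalis, Drosophila_nanus, Larix_albus, Lycaon_borealis, Meleagris_arenarius, Microtus_occidentalis, Pinus_montanus, Pongo_bicolor, Pseudotsuga_brevicauda, Solenopsis_palustris, Zea_palustris.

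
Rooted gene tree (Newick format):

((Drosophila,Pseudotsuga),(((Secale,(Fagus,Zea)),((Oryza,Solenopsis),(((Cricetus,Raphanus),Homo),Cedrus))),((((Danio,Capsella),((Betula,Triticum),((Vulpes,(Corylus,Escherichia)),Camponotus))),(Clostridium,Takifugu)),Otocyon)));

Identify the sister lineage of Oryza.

Oryza attaches to the tree at the node subtending (Oryza,Solenopsis).
The other lineage descending from that same node — the sister group — is the single tip Solenopsis.

Solenopsis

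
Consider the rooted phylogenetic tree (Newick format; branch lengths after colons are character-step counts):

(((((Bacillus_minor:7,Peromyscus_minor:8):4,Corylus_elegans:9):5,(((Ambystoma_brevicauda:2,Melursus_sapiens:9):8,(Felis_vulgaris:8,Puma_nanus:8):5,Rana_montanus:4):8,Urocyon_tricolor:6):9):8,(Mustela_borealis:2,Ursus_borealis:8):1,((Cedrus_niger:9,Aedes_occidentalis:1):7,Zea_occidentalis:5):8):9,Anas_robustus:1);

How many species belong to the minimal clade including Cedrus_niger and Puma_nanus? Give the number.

14

The MRCA of Cedrus_niger and Puma_nanus is the node subtending ((((Bacillus_minor,Peromyscus_minor),Corylus_elegans),(((Ambystoma_brevicauda,Melursus_sapiens),(Felis_vulgaris,Puma_nanus),Rana_montanus),Urocyon_tricolor)),(Mustela_borealis,Ursus_borealis),((Cedrus_niger,Aedes_occidentalis),Zea_occidentalis)).
That clade contains 14 terminal taxa: Aedes_occidentalis, Ambystoma_brevicauda, Bacillus_minor, Cedrus_niger, Corylus_elegans, Felis_vulgaris, Melursus_sapiens, Mustela_borealis, Peromyscus_minor, Puma_nanus, Rana_montanus, Urocyon_tricolor, Ursus_borealis, Zea_occidentalis.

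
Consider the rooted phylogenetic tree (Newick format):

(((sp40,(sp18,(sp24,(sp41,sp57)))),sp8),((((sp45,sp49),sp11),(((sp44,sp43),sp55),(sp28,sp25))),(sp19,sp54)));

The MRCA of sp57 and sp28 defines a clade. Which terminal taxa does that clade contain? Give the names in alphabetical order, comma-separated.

sp11, sp18, sp19, sp24, sp25, sp28, sp40, sp41, sp43, sp44, sp45, sp49, sp54, sp55, sp57, sp8

Tracing sp57: it sits inside (sp41,sp57).
Tracing sp28: it sits inside (sp28,sp25).
The smallest clade enclosing both is the whole tree (their MRCA is the root), so the answer is all 16 tips in alphabetical order.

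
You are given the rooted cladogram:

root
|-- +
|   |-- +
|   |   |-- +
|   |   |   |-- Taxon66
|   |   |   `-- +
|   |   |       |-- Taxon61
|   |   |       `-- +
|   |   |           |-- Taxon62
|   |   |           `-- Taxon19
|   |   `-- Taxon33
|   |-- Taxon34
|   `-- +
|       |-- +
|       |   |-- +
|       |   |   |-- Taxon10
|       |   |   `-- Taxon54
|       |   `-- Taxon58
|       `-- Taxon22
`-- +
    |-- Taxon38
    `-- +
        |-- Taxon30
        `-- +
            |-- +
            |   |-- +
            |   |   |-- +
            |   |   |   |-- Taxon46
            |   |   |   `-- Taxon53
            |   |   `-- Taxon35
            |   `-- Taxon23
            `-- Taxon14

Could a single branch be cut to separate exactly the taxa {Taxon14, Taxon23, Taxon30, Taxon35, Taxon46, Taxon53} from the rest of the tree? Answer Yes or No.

Yes

The most recent common ancestor of these taxa subtends (Taxon30,((((Taxon46,Taxon53),Taxon35),Taxon23),Taxon14)).
That clade has exactly 6 tips — every listed taxon and nothing else — so the group is monophyletic.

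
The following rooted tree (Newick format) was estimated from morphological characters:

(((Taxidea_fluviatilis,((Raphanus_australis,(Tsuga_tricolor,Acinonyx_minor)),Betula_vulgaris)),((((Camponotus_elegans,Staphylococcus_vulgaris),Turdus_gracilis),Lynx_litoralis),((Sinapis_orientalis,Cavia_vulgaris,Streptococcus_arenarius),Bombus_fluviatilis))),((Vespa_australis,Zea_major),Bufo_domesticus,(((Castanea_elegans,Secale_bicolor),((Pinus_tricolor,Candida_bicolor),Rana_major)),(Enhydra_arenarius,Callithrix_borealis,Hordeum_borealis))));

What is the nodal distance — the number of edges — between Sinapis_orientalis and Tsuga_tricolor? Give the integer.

The MRCA of Sinapis_orientalis and Tsuga_tricolor is the node subtending ((Taxidea_fluviatilis,((Raphanus_australis,(Tsuga_tricolor,Acinonyx_minor)),Betula_vulgaris)),((((Camponotus_elegans,Staphylococcus_vulgaris),Turdus_gracilis),Lynx_litoralis),((Sinapis_orientalis,Cavia_vulgaris,Streptococcus_arenarius),Bombus_fluviatilis))).
From Sinapis_orientalis up to that node: 4 branches. From Tsuga_tricolor up to the same node: 5 branches. Total: 4 + 5 = 9.

9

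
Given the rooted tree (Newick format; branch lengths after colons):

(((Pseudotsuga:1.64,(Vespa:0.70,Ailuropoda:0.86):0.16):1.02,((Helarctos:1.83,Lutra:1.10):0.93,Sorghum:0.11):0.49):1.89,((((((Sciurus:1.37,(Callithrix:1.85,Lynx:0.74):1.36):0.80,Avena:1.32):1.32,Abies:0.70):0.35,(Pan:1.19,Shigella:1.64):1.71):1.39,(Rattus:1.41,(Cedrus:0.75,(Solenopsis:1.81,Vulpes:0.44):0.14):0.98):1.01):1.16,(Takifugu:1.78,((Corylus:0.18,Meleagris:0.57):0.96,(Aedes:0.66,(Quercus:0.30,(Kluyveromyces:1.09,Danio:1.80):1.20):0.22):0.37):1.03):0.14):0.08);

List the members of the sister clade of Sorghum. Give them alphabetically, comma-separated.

Sorghum attaches to the tree at the node subtending ((Helarctos,Lutra),Sorghum).
The other lineage descending from that same node — the sister group — is (Helarctos,Lutra); its 2 tips in alphabetical order are the answer.

Helarctos, Lutra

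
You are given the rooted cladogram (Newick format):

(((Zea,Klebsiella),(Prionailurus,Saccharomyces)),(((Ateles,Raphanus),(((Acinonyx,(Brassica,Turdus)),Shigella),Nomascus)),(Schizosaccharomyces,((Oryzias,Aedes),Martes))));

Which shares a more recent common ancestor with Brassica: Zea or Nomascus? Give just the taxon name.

The MRCA of Brassica and Nomascus subtends (((Acinonyx,(Brassica,Turdus)),Shigella),Nomascus) (5 taxa).
The MRCA of Brassica and Zea is the root, subtending the entire tree (15 taxa).
The first is nested inside the second, so Brassica shares a more recent common ancestor with Nomascus.

Nomascus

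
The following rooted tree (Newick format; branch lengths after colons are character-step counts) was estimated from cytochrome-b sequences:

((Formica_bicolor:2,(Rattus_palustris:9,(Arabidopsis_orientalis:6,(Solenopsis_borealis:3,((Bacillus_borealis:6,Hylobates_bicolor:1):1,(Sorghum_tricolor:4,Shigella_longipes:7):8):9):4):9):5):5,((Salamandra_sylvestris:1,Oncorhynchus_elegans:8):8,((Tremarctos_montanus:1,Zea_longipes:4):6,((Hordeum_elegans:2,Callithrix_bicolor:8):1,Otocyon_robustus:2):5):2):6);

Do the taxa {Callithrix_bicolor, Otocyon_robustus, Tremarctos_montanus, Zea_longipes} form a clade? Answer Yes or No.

The MRCA of the listed taxa subtends ((Tremarctos_montanus,Zea_longipes),((Hordeum_elegans,Callithrix_bicolor),Otocyon_robustus)).
That clade also contains Hordeum_elegans, which is not in the proposed group, so the group is not monophyletic.

No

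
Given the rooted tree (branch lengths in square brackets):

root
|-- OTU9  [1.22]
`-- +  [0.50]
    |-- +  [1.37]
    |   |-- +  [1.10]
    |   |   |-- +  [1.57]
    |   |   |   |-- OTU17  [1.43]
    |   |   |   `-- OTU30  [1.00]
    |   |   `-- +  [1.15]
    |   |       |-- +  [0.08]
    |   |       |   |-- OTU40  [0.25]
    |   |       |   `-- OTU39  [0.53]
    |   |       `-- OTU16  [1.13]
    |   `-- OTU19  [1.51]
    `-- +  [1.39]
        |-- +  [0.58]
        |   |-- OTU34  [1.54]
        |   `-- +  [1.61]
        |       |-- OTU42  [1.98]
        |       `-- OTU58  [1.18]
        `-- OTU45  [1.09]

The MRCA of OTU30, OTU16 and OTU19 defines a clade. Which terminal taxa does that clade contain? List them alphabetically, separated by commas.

OTU16, OTU17, OTU19, OTU30, OTU39, OTU40

Tracing OTU30: it sits inside (OTU17,OTU30).
Tracing OTU16: it sits inside ((OTU40,OTU39),OTU16).
Tracing OTU19: it sits inside (((OTU17,OTU30),((OTU40,OTU39),OTU16)),OTU19).
The smallest clade enclosing all 3 is (((OTU17,OTU30),((OTU40,OTU39),OTU16)),OTU19); the answer is its 6 terminal taxa in alphabetical order.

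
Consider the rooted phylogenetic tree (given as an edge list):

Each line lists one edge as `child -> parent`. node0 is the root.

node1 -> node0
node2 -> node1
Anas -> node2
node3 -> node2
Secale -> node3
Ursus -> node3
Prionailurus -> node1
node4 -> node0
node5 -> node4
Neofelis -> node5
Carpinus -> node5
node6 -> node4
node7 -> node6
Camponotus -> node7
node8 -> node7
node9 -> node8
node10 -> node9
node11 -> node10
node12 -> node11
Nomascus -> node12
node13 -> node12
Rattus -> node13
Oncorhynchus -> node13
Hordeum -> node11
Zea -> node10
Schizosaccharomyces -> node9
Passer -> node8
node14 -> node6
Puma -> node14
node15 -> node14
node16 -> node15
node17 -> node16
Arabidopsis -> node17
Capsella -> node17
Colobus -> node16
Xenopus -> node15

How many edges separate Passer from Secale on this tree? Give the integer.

The MRCA of Passer and Secale is the root of the tree.
From Passer up to that node: 5 branches. From Secale up to the same node: 4 branches. Total: 5 + 4 = 9.

9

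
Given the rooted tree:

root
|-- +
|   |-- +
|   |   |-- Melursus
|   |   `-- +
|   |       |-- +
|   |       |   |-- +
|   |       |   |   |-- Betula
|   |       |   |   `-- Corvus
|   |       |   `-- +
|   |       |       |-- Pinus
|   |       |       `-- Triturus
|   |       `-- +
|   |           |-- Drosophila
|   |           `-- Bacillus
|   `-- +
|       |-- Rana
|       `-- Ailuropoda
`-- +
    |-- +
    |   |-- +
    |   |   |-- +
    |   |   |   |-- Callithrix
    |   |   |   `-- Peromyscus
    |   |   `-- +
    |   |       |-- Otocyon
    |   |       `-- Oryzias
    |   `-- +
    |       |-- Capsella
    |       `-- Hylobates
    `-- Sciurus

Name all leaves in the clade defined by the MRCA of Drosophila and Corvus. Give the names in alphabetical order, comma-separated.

Tracing Drosophila: it sits inside (Drosophila,Bacillus).
Tracing Corvus: it sits inside (Betula,Corvus).
The smallest clade enclosing both is (((Betula,Corvus),(Pinus,Triturus)),(Drosophila,Bacillus)); the answer is its 6 terminal taxa in alphabetical order.

Bacillus, Betula, Corvus, Drosophila, Pinus, Triturus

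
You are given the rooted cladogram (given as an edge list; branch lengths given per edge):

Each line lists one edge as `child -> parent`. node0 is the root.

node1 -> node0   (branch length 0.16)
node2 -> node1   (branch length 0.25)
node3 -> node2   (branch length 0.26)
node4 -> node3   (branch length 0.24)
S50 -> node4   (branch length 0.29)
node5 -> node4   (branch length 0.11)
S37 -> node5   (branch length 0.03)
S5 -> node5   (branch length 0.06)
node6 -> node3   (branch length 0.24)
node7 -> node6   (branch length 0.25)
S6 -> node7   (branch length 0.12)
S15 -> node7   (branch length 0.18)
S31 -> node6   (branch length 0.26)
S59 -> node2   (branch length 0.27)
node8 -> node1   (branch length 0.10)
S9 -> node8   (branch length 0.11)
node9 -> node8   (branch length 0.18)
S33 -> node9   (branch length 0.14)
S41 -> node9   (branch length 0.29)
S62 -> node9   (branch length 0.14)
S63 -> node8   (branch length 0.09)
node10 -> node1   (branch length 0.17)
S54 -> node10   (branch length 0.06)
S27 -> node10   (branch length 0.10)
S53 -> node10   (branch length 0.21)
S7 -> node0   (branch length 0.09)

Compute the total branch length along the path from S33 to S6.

1.54

The path runs S33 → … → MRCA → … → S6; the MRCA is the node subtending ((((S50,(S37,S5)),((S6,S15),S31)),S59),(S9,(S33,S41,S62),S63),(S54,S27,S53)).
Branch lengths along that path: 0.14 + 0.18 + 0.10 + 0.25 + 0.26 + 0.24 + 0.25 + 0.12 = 1.54.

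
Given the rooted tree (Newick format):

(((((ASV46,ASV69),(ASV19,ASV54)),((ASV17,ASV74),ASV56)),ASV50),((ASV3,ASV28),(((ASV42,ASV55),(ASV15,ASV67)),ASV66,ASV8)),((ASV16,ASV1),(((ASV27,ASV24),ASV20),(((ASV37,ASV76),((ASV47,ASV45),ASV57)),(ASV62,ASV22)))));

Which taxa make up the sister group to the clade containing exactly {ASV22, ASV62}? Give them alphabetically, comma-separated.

ASV37, ASV45, ASV47, ASV57, ASV76

The clade containing exactly {ASV22, ASV62} attaches to the tree at the node subtending (((ASV37,ASV76),((ASV47,ASV45),ASV57)),(ASV62,ASV22)).
The other lineage descending from that same node — the sister group — is ((ASV37,ASV76),((ASV47,ASV45),ASV57)); its 5 tips in alphabetical order are the answer.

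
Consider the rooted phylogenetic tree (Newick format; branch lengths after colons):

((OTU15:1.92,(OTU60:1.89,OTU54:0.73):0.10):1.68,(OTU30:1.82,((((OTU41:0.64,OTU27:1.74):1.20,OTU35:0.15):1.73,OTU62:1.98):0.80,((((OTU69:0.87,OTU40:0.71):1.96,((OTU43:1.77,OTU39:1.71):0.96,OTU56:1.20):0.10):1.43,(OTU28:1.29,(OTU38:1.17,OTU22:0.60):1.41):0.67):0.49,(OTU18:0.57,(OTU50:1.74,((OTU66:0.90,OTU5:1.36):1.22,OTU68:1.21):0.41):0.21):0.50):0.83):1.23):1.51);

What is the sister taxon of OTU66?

OTU66 attaches to the tree at the node subtending (OTU66,OTU5).
The other lineage descending from that same node — the sister group — is the single tip OTU5.

OTU5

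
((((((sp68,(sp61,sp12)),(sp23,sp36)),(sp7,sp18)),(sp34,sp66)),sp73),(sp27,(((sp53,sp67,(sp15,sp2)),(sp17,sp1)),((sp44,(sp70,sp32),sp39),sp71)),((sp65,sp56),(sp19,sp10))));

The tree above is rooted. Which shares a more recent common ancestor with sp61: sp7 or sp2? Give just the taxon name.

sp7

The MRCA of sp61 and sp7 subtends (((sp68,(sp61,sp12)),(sp23,sp36)),(sp7,sp18)) (7 taxa).
The MRCA of sp61 and sp2 is the root, subtending the entire tree (26 taxa).
The first is nested inside the second, so sp61 shares a more recent common ancestor with sp7.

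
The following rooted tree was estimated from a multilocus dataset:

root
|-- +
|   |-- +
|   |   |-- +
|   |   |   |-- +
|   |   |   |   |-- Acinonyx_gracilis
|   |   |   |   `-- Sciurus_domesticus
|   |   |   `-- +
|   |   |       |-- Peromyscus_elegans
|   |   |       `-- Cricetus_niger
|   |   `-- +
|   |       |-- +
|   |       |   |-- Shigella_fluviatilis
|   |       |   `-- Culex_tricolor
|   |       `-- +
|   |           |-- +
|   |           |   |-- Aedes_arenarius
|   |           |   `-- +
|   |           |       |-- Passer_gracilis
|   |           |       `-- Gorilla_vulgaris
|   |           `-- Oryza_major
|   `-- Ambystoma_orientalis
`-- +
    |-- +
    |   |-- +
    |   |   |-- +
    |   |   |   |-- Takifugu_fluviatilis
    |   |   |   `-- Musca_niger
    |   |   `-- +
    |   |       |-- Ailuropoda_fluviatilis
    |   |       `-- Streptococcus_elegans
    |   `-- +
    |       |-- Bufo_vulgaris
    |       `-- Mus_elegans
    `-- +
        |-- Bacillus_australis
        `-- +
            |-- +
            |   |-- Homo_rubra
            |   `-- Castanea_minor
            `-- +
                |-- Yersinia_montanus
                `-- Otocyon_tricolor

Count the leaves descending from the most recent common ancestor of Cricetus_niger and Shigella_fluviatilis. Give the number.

10

The MRCA of Cricetus_niger and Shigella_fluviatilis is the node subtending (((Acinonyx_gracilis,Sciurus_domesticus),(Peromyscus_elegans,Cricetus_niger)),((Shigella_fluviatilis,Culex_tricolor),((Aedes_arenarius,(Passer_gracilis,Gorilla_vulgaris)),Oryza_major))).
That clade contains 10 terminal taxa: Acinonyx_gracilis, Aedes_arenarius, Cricetus_niger, Culex_tricolor, Gorilla_vulgaris, Oryza_major, Passer_gracilis, Peromyscus_elegans, Sciurus_domesticus, Shigella_fluviatilis.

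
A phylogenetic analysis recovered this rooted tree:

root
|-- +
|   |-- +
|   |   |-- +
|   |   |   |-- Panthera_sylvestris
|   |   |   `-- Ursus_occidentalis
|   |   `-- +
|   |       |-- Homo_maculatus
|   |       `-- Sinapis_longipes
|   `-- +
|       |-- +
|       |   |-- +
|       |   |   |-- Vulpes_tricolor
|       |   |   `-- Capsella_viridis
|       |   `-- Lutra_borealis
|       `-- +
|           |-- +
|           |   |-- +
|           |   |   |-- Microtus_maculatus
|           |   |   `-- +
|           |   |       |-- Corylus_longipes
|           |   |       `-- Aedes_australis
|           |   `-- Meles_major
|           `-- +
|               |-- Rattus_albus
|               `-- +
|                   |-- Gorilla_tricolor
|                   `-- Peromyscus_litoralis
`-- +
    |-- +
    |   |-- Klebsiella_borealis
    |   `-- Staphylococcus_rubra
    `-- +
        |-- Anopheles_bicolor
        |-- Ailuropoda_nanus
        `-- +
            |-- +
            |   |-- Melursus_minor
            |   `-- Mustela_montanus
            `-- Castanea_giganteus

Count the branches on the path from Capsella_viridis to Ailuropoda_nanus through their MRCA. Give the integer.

8

The MRCA of Capsella_viridis and Ailuropoda_nanus is the root of the tree.
From Capsella_viridis up to that node: 5 branches. From Ailuropoda_nanus up to the same node: 3 branches. Total: 5 + 3 = 8.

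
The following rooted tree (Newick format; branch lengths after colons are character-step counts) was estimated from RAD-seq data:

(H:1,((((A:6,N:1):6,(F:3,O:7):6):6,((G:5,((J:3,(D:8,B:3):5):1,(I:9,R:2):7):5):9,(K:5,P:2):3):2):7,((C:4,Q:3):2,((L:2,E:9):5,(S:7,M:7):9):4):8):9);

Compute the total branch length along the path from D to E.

63

The path runs D → … → MRCA → … → E; the MRCA is the node subtending ((((A,N),(F,O)),((G,((J,(D,B)),(I,R))),(K,P))),((C,Q),((L,E),(S,M)))).
Branch lengths along that path: 8 + 5 + 1 + 5 + 9 + 2 + 7 + 8 + 4 + 5 + 9 = 63.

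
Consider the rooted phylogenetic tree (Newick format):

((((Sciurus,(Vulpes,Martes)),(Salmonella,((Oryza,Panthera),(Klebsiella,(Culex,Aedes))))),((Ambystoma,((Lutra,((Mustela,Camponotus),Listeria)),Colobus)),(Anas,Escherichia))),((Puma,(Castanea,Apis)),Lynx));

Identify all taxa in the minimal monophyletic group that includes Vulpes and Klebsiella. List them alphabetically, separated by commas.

Tracing Vulpes: it sits inside (Vulpes,Martes).
Tracing Klebsiella: it sits inside (Klebsiella,(Culex,Aedes)).
The smallest clade enclosing both is ((Sciurus,(Vulpes,Martes)),(Salmonella,((Oryza,Panthera),(Klebsiella,(Culex,Aedes))))); the answer is its 9 terminal taxa in alphabetical order.

Aedes, Culex, Klebsiella, Martes, Oryza, Panthera, Salmonella, Sciurus, Vulpes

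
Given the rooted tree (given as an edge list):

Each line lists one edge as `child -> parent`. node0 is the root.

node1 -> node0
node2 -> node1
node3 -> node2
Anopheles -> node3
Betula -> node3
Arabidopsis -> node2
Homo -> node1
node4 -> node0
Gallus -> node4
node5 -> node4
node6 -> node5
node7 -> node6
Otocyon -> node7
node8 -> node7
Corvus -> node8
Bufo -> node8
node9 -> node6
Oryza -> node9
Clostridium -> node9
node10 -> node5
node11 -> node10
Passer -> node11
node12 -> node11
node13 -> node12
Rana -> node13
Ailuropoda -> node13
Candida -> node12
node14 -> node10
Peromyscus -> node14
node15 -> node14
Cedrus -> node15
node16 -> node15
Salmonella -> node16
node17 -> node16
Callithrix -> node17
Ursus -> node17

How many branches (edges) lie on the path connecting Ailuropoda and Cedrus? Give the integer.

7

The MRCA of Ailuropoda and Cedrus is the node subtending ((Passer,((Rana,Ailuropoda),Candida)),(Peromyscus,(Cedrus,(Salmonella,(Callithrix,Ursus))))).
From Ailuropoda up to that node: 4 branches. From Cedrus up to the same node: 3 branches. Total: 4 + 3 = 7.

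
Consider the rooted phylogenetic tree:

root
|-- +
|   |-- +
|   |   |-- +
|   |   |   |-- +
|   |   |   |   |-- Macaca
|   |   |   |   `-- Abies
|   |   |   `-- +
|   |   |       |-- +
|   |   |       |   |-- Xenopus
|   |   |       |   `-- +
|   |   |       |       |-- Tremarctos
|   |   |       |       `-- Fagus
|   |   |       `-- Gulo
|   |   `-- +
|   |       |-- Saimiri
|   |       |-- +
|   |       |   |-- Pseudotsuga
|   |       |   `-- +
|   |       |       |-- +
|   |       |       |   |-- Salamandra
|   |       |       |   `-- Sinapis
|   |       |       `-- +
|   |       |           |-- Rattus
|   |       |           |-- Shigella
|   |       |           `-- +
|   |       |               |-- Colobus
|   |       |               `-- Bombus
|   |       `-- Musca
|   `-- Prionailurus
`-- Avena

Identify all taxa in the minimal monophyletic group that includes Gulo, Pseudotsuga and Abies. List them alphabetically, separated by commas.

Abies, Bombus, Colobus, Fagus, Gulo, Macaca, Musca, Pseudotsuga, Rattus, Saimiri, Salamandra, Shigella, Sinapis, Tremarctos, Xenopus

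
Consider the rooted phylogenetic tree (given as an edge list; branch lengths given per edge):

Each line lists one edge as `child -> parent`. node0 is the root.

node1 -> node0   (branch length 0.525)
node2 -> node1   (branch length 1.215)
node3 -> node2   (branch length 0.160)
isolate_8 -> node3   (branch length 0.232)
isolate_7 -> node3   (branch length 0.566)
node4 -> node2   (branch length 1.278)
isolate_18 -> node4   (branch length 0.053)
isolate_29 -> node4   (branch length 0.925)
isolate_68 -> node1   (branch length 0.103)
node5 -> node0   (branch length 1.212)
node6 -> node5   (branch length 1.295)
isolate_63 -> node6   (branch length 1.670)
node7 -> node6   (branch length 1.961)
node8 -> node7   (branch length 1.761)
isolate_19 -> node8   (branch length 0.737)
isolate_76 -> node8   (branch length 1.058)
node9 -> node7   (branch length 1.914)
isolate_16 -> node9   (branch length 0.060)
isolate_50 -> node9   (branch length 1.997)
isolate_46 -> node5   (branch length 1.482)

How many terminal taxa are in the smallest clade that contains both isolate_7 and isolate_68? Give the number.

5

The MRCA of isolate_7 and isolate_68 is the node subtending (((isolate_8,isolate_7),(isolate_18,isolate_29)),isolate_68).
That clade contains 5 terminal taxa: isolate_18, isolate_29, isolate_68, isolate_7, isolate_8.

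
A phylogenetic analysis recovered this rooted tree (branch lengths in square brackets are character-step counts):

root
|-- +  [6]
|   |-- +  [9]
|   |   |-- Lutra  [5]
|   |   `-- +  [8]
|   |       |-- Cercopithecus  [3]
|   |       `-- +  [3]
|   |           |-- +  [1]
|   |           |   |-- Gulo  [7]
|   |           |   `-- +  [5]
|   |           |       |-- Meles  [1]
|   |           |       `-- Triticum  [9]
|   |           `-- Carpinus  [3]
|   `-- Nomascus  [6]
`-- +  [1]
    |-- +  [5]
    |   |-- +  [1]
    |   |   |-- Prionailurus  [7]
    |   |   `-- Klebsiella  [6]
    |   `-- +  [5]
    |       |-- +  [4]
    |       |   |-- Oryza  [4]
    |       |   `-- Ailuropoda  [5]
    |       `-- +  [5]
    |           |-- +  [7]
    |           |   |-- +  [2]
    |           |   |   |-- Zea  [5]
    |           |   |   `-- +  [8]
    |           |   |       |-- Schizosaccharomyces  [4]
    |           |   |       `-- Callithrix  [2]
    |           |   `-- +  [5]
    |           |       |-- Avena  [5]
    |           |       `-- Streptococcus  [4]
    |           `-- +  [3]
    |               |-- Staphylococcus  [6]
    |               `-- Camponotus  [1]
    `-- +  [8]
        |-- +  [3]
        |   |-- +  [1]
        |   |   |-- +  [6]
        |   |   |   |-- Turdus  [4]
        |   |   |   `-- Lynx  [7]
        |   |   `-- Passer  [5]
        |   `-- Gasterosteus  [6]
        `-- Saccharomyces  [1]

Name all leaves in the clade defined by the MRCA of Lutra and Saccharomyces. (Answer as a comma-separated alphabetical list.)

Ailuropoda, Avena, Callithrix, Camponotus, Carpinus, Cercopithecus, Gasterosteus, Gulo, Klebsiella, Lutra, Lynx, Meles, Nomascus, Oryza, Passer, Prionailurus, Saccharomyces, Schizosaccharomyces, Staphylococcus, Streptococcus, Triticum, Turdus, Zea

Tracing Lutra: it sits inside (Lutra,(Cercopithecus,((Gulo,(Meles,Triticum)),Carpinus))).
Tracing Saccharomyces: it sits inside ((((Turdus,Lynx),Passer),Gasterosteus),Saccharomyces).
The smallest clade enclosing both is the whole tree (their MRCA is the root), so the answer is all 23 tips in alphabetical order.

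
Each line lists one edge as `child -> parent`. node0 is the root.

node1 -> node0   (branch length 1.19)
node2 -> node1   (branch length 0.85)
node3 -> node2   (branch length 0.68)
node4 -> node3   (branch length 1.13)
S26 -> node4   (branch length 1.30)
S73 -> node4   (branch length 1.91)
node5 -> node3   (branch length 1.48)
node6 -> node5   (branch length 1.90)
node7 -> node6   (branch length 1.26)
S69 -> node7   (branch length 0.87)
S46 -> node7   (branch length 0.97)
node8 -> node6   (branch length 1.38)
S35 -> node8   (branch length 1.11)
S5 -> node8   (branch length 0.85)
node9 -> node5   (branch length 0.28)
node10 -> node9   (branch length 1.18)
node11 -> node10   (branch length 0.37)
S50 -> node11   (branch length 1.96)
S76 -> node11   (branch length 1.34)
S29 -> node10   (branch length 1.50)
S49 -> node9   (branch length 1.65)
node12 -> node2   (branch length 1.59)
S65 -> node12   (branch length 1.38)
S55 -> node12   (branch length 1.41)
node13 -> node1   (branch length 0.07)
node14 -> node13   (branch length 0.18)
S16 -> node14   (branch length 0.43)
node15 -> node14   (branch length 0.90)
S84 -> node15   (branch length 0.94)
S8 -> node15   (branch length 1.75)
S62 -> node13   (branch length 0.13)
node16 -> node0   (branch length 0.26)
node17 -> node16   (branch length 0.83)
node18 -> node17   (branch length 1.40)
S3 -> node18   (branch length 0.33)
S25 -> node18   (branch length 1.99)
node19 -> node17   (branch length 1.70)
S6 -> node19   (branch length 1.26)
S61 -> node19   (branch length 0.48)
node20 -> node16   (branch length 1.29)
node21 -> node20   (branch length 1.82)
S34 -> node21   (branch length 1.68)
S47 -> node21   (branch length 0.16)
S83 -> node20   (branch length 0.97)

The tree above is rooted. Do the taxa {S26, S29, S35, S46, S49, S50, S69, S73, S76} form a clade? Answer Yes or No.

The MRCA of the listed taxa subtends ((S26,S73),(((S69,S46),(S35,S5)),(((S50,S76),S29),S49))).
That clade also contains S5, which is not in the proposed group, so the group is not monophyletic.

No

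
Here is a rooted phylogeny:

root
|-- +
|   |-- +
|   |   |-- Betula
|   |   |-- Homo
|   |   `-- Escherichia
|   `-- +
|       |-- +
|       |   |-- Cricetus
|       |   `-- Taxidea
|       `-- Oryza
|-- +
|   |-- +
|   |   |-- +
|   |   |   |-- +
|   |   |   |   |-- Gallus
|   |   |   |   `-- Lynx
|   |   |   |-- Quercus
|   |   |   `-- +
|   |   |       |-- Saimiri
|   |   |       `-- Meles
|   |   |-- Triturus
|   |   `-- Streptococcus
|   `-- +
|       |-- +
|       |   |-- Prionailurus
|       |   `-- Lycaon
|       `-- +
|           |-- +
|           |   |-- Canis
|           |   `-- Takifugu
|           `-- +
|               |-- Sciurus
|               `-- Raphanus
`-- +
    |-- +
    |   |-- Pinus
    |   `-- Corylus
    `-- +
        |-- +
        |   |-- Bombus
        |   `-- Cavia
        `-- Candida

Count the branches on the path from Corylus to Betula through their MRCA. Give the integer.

The MRCA of Corylus and Betula is the root of the tree.
From Corylus up to that node: 3 branches. From Betula up to the same node: 3 branches. Total: 3 + 3 = 6.

6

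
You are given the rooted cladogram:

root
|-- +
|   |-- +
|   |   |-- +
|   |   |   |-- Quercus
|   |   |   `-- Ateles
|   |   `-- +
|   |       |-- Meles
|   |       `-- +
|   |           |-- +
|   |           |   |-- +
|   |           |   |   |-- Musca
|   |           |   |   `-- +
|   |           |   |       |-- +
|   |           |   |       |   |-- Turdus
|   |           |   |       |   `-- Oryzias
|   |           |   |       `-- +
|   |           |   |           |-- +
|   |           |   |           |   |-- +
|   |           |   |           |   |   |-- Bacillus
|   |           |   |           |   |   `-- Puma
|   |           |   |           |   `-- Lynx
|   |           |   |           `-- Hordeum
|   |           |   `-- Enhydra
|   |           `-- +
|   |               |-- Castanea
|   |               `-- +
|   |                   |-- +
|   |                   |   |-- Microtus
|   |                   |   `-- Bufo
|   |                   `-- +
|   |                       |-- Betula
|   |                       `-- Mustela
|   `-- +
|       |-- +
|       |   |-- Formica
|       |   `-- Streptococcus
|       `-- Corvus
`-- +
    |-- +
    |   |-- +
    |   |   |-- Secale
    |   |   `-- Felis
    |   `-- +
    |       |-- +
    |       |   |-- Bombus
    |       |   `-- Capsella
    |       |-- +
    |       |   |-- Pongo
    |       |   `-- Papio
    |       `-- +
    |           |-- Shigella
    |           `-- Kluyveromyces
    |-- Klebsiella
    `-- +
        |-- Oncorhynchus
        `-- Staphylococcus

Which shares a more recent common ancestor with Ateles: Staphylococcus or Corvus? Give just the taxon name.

Corvus

The MRCA of Ateles and Corvus subtends (((Quercus,Ateles),(Meles,(((Musca,((Turdus,Oryzias),(((Bacillus,Puma),Lynx),Hordeum))),Enhydra),(Castanea,((Microtus,Bufo),(Betula,Mustela)))))),((Formica,Streptococcus),Corvus)) (19 taxa).
The MRCA of Ateles and Staphylococcus is the root, subtending the entire tree (30 taxa).
The first is nested inside the second, so Ateles shares a more recent common ancestor with Corvus.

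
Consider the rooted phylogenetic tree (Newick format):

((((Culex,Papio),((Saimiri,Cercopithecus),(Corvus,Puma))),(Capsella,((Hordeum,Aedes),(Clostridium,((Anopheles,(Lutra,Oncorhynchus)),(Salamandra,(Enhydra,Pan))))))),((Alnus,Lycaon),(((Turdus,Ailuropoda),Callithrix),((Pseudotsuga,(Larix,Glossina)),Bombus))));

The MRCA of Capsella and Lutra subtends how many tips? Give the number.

10

The MRCA of Capsella and Lutra is the node subtending (Capsella,((Hordeum,Aedes),(Clostridium,((Anopheles,(Lutra,Oncorhynchus)),(Salamandra,(Enhydra,Pan)))))).
That clade contains 10 terminal taxa: Aedes, Anopheles, Capsella, Clostridium, Enhydra, Hordeum, Lutra, Oncorhynchus, Pan, Salamandra.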